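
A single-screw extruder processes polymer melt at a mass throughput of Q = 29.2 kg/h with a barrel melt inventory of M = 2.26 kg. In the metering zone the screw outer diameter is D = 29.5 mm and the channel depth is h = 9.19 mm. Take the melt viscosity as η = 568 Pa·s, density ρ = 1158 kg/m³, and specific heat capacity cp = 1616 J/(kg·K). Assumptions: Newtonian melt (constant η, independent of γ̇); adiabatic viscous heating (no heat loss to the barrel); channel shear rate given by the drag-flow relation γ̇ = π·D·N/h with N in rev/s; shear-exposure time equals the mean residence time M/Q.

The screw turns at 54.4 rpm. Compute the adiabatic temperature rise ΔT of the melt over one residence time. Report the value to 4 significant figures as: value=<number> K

value=7.070 K

Q_s = Q / 3600 = 29.2 / 3600 = 0.00811111 kg/s
t_res = M / Q_s = 2.26 ÷ 0.00811111 = 278.63 s
Convert to SI: D = 0.0295 m, h = 0.00919 m, N = 54.4/60 = 0.906667 rev/s
Shear rate: γ̇ = πDN/h = π·0.0295·0.906667/0.00919 = 9.14332 s⁻¹
Adiabatic rise: ΔT = η γ̇² t_res / (ρ cp) = 568·(9.14332)²·278.63 / (1158·1616) = 7.07025 K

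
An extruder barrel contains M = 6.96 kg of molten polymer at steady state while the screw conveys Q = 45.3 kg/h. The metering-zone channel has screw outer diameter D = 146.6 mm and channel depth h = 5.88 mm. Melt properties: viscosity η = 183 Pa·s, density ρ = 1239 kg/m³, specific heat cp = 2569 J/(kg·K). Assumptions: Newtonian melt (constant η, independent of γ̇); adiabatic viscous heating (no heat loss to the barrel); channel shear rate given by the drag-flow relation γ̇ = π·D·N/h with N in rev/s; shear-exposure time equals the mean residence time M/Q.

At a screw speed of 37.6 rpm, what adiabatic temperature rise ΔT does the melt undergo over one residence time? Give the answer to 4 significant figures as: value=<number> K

Q_s = Q / 3600 = 45.3 / 3600 = 0.0125833 kg/s
t_res = M / Q_s = 6.96 ÷ 0.0125833 = 553.113 s
Convert to SI: D = 0.1466 m, h = 0.00588 m, N = 37.6/60 = 0.626667 rev/s
γ̇ = π·D·N / h = π · 0.1466 · 0.626667 / 0.00588 = 49.0844 s⁻¹
Adiabatic rise: ΔT = η γ̇² t_res / (ρ cp) = 183·(49.0844)²·553.113 / (1239·2569) = 76.6153 K

value=76.62 K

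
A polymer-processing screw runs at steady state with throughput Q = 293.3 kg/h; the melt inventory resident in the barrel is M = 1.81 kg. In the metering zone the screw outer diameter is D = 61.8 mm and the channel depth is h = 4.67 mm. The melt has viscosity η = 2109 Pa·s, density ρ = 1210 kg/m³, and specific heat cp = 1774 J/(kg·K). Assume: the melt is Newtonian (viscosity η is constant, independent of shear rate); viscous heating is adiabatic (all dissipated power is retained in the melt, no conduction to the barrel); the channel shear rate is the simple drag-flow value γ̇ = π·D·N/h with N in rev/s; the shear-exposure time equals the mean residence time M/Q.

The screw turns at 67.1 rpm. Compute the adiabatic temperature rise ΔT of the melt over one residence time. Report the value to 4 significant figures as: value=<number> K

value=47.18 K

Q_s = Q / 3600 = 293.3 / 3600 = 0.0814722 kg/s
t_res = M / Q_s = 1.81 ÷ 0.0814722 = 22.2162 s
Geometry in metres: D = 61.8 mm → 0.0618 m, h = 4.67 mm → 0.00467 m; screw speed N = 67.1 rpm = 1.11833 rev/s
Shear rate: γ̇ = πDN/h = π·0.0618·1.11833/0.00467 = 46.4936 s⁻¹
ΔT = η·γ̇²·t_res/(ρ·cp) = [2109 × 46.4936² × 22.2162] / [1210 × 1774] = 47.1837 K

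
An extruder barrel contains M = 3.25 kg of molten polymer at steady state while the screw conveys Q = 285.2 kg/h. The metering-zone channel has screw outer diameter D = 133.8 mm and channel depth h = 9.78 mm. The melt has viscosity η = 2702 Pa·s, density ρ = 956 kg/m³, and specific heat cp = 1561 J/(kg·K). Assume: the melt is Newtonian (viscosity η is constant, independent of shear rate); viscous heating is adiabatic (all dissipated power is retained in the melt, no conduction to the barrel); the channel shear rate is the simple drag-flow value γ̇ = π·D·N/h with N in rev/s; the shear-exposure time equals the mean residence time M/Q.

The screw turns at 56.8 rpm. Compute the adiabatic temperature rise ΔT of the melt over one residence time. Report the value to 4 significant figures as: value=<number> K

value=123.0 K

Q_s = Q / 3600 = 285.2 / 3600 = 0.0792222 kg/s
Mean residence time: t_res = M/Q_s = 3.25 kg / 0.0792222 kg/s = 41.0238 s
Geometry in metres: D = 133.8 mm → 0.1338 m, h = 9.78 mm → 0.00978 m; screw speed N = 56.8 rpm = 0.946667 rev/s
γ̇ = π D N / h = (π)(0.1338)(0.946667) / 0.00978 = 40.6878 s⁻¹
ΔT = η·γ̇²·t_res/(ρ·cp) = [2702 × 40.6878² × 41.0238] / [956 × 1561] = 122.967 K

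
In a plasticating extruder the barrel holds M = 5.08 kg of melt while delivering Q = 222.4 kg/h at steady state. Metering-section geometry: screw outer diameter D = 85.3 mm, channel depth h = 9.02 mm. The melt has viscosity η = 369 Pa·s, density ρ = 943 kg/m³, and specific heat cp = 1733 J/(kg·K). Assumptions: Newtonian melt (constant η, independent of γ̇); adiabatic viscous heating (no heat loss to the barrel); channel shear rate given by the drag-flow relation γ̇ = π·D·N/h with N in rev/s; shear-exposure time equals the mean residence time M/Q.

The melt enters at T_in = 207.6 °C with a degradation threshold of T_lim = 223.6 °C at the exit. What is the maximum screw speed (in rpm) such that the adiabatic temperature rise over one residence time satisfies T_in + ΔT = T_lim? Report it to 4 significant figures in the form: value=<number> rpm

value=59.29 rpm

Throughput in SI: Q_s = 222.4 kg/h ÷ 3600 s/h = 0.0617778 kg/s
t_res = M / Q_s = 5.08 / 0.0617778 = 82.2302 s
D = 85.3 mm = 0.0853 m;  h = 9.02 mm = 0.00902 m
ΔT_a = T_lim − T_in = 223.6 − 207.6 = 16 K
Invert ΔT = ηγ̇²t_res/(ρcp) for γ̇: γ̇_max² = ΔT_a ρ cp / (η t_res) = 16·943·1733 / (369·82.2302) = 861.732 s⁻²
γ̇_max = sqrt(861.732) = 29.3553 s⁻¹
N_max = γ̇_max h / (πD) = 29.3553·0.00902/(π·0.0853) = 0.988084 rev/s → ×60 = 59.285 rpm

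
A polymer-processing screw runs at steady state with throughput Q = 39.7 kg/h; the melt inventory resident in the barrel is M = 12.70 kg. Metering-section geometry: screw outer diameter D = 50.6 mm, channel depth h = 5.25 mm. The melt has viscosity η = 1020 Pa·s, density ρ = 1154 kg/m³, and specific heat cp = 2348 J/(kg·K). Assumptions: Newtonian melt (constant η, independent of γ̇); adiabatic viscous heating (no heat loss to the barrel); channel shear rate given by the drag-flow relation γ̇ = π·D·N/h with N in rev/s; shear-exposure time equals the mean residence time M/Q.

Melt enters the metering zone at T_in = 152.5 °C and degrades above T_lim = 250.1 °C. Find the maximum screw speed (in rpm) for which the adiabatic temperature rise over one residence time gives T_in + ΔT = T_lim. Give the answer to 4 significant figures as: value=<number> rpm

Q_s = Q / 3600 = 39.7 / 3600 = 0.0110278 kg/s
Mean residence time: t_res = M/Q_s = 12.70 kg / 0.0110278 kg/s = 1151.64 s
D = 50.6 mm = 0.0506 m;  h = 5.25 mm = 0.00525 m
Allowable rise: ΔT_a = T_lim − T_in = 250.1 − 152.5 = 97.6 K
Invert ΔT = ηγ̇²t_res/(ρcp) for γ̇: γ̇_max² = ΔT_a ρ cp / (η t_res) = 97.6·1154·2348 / (1020·1151.64) = 225.132 s⁻²
γ̇_max = sqrt(225.132) = 15.0044 s⁻¹
N_max = γ̇_max·h / (π·D) = 15.0044 · 0.00525 / (π · 0.0506) = 0.495539 rev/s = 29.7323 rpm

value=29.73 rpm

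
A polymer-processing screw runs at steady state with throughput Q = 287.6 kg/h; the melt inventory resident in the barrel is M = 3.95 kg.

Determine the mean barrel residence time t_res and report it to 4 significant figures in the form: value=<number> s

Throughput in SI: Q_s = 287.6 kg/h ÷ 3600 s/h = 0.0798889 kg/s
Mean residence time: t_res = M/Q_s = 3.95 kg / 0.0798889 kg/s = 49.4437 s

value=49.44 s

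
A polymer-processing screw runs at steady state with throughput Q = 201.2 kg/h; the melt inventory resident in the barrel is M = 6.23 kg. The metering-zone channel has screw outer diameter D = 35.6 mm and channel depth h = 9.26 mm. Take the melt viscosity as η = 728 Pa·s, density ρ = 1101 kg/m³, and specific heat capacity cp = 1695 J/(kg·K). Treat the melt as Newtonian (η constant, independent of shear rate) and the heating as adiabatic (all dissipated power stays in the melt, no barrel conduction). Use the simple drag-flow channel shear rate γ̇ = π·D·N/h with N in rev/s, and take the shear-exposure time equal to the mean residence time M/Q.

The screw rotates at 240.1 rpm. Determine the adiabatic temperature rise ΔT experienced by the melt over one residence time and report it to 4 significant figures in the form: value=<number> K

Q_s = Q / 3600 = 201.2 / 3600 = 0.0558889 kg/s
t_res = M / Q_s = 6.23 / 0.0558889 = 111.471 s
Convert to SI: D = 0.0356 m, h = 0.00926 m, N = 240.1/60 = 4.00167 rev/s
γ̇ = π·D·N / h = π · 0.0356 · 4.00167 / 0.00926 = 48.3314 s⁻¹
ΔT = η·γ̇²·t_res/(ρ·cp) = [728 × 48.3314² × 111.471] / [1101 × 1695] = 101.577 K

value=101.6 K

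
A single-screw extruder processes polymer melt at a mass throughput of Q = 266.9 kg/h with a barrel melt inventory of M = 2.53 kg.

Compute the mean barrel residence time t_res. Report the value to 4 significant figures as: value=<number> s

value=34.13 s

Throughput in SI: Q_s = 266.9 kg/h ÷ 3600 s/h = 0.0741389 kg/s
t_res = M / Q_s = 2.53 ÷ 0.0741389 = 34.1251 s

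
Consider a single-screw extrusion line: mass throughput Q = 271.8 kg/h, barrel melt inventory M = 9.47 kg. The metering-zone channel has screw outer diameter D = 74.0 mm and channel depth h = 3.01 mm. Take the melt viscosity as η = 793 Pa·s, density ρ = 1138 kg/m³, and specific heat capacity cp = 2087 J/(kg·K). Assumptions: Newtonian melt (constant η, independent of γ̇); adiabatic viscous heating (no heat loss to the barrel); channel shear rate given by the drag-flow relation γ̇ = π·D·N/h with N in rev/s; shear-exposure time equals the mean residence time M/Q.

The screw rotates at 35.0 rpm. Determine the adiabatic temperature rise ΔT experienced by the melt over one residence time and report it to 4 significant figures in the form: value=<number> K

Q_s = Q / 3600 = 271.8 / 3600 = 0.0755 kg/s
t_res = M / Q_s = 9.47 ÷ 0.0755 = 125.43 s
Convert to SI: D = 0.074 m, h = 0.00301 m, N = 35.0/60 = 0.583333 rev/s
γ̇ = π·D·N / h = π · 0.074 · 0.583333 / 0.00301 = 45.0538 s⁻¹
ΔT = η·γ̇²·t_res/(ρ·cp) = [793 × 45.0538² × 125.43] / [1138 × 2087] = 85.011 K

value=85.01 K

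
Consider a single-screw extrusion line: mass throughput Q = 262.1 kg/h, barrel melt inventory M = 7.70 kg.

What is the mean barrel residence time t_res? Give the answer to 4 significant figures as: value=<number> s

value=105.8 s

Convert throughput: Q = 262.1 kg/h = 262.1/3600 = 0.0728056 kg/s
t_res = M / Q_s = 7.70 / 0.0728056 = 105.761 s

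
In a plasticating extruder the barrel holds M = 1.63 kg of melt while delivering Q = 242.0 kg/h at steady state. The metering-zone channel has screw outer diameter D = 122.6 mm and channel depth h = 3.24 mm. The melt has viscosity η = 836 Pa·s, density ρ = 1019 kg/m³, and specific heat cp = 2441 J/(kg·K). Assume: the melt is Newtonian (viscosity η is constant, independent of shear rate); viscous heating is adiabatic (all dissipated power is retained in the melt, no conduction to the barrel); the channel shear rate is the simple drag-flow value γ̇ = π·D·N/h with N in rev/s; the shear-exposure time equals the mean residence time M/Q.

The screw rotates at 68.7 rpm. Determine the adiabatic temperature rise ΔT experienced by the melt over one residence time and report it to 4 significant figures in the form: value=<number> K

value=151.0 K

Q_s = Q / 3600 = 242.0 / 3600 = 0.0672222 kg/s
Mean residence time: t_res = M/Q_s = 1.63 kg / 0.0672222 kg/s = 24.2479 s
D = 122.6 mm = 0.1226 m;  h = 3.24 mm = 0.00324 m;  N = 68.7 rpm / 60 = 1.145 rev/s
γ̇ = π·D·N / h = π · 0.1226 · 1.145 / 0.00324 = 136.113 s⁻¹
ΔT = η·γ̇²·t_res/(ρ·cp) = [836 × 136.113² × 24.2479] / [1019 × 2441] = 150.987 K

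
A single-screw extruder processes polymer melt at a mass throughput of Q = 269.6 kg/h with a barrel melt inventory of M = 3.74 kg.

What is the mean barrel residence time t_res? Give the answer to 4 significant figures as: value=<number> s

value=49.94 s

Convert throughput: Q = 269.6 kg/h = 269.6/3600 = 0.0748889 kg/s
t_res = M / Q_s = 3.74 ÷ 0.0748889 = 49.9407 s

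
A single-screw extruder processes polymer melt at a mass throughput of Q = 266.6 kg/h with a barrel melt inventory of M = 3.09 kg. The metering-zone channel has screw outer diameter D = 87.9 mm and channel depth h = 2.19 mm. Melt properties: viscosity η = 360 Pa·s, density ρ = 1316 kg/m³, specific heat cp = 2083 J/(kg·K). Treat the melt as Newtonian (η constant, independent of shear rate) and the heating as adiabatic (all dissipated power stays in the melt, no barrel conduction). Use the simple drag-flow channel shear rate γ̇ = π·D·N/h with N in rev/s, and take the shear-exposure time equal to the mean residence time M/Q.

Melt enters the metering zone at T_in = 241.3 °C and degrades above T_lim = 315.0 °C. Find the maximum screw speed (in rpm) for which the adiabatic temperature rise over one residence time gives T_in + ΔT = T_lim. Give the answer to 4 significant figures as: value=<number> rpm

Q_s = Q / 3600 = 266.6 / 3600 = 0.0740556 kg/s
t_res = M / Q_s = 3.09 ÷ 0.0740556 = 41.7254 s
Geometry in SI: D = 87.9 mm → 0.0879 m, h = 2.19 mm → 0.00219 m
Allowable rise: ΔT_a = T_lim − T_in = 315.0 − 241.3 = 73.7 K
γ̇_max² = ΔT_a·ρ·cp / (η·t_res) = [73.7 × 1316 × 2083] / [360 × 41.7254] = 13449.6 s⁻²
Take the square root: γ̇_max = √(13449.6) = 115.972 s⁻¹
N_max = γ̇_max·h / (π·D) = 115.972 · 0.00219 / (π · 0.0879) = 0.919729 rev/s = 55.1838 rpm

value=55.18 rpm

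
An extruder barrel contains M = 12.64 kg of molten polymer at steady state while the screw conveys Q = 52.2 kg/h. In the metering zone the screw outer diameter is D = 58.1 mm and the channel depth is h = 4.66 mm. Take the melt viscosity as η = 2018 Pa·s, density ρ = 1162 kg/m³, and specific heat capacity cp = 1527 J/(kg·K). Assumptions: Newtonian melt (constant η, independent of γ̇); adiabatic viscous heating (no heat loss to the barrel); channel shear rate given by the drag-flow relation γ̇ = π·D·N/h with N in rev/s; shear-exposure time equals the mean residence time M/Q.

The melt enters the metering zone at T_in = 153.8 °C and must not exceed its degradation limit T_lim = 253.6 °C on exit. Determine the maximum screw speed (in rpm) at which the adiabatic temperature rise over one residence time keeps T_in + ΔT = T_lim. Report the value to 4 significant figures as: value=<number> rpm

Q_s = Q / 3600 = 52.2 / 3600 = 0.0145 kg/s
Mean residence time: t_res = M/Q_s = 12.64 kg / 0.0145 kg/s = 871.724 s
D = 58.1 mm = 0.0581 m;  h = 4.66 mm = 0.00466 m
ΔT_a = T_lim − T_in = 253.6 °C − 153.8 °C = 99.8 K
γ̇_max² = ΔT_a·ρ·cp/(η·t_res) = 99.8·1162·1527/(2018·871.724) = 100.664 s⁻²
γ̇_max = √100.664 = 10.0332 s⁻¹
Solve γ̇ = πDN/h for N: N_max = γ̇_max·h/(π·D) = 10.0332 × 0.00466 / (π × 0.0581) = 0.256152 rev/s = 15.3691 rpm

value=15.37 rpm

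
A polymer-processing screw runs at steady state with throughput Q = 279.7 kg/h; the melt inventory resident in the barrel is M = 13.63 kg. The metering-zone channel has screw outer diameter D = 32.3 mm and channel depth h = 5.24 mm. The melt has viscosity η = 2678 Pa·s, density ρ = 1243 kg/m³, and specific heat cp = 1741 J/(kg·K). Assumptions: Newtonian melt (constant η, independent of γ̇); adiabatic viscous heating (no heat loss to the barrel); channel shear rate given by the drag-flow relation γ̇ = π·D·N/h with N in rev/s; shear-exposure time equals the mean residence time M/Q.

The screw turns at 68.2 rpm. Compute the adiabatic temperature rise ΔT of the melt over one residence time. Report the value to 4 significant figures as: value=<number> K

Convert throughput: Q = 279.7 kg/h = 279.7/3600 = 0.0776944 kg/s
Mean residence time: t_res = M/Q_s = 13.63 kg / 0.0776944 kg/s = 175.431 s
Geometry in metres: D = 32.3 mm → 0.0323 m, h = 5.24 mm → 0.00524 m; screw speed N = 68.2 rpm = 1.13667 rev/s
Shear rate: γ̇ = πDN/h = π·0.0323·1.13667/0.00524 = 22.0117 s⁻¹
Adiabatic rise: ΔT = η γ̇² t_res / (ρ cp) = 2678·(22.0117)²·175.431 / (1243·1741) = 105.185 K

value=105.2 K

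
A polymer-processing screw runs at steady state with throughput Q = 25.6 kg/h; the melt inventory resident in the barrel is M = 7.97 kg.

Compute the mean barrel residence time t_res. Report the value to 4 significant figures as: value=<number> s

value=1121. s

Q_s = Q / 3600 = 25.6 / 3600 = 0.00711111 kg/s
t_res = M / Q_s = 7.97 ÷ 0.00711111 = 1120.78 s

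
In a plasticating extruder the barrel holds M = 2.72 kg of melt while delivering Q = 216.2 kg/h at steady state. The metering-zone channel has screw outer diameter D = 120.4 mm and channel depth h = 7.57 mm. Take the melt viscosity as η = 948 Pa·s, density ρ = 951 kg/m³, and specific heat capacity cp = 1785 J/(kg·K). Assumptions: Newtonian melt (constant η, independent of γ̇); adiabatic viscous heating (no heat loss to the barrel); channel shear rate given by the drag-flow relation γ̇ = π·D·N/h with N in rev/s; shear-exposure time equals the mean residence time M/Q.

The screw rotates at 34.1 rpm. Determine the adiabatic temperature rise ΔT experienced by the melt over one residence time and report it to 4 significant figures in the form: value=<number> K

Convert throughput: Q = 216.2 kg/h = 216.2/3600 = 0.0600556 kg/s
t_res = M / Q_s = 2.72 / 0.0600556 = 45.2914 s
Convert to SI: D = 0.1204 m, h = 0.00757 m, N = 34.1/60 = 0.568333 rev/s
γ̇ = π D N / h = (π)(0.1204)(0.568333) / 0.00757 = 28.3977 s⁻¹
ΔT = η·γ̇²·t_res / (ρ·cp) = 948 · (28.3977)² · 45.2914 / (951 · 1785) = 20.3973 K

value=20.40 K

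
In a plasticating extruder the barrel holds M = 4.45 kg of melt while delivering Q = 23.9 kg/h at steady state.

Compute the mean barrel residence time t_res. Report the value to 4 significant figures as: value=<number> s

value=670.3 s

Throughput in SI: Q_s = 23.9 kg/h ÷ 3600 s/h = 0.00663889 kg/s
Mean residence time: t_res = M/Q_s = 4.45 kg / 0.00663889 kg/s = 670.293 s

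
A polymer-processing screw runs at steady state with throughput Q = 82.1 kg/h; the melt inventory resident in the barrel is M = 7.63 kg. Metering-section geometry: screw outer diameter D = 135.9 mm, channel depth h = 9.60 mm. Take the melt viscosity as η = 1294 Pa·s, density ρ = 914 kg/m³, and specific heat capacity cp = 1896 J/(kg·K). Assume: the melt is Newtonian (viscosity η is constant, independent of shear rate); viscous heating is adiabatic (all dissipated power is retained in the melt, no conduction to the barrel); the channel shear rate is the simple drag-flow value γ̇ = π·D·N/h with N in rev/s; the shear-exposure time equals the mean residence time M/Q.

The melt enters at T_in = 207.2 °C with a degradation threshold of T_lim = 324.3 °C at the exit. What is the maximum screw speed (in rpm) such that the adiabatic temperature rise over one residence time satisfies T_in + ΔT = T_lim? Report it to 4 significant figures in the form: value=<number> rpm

Throughput in SI: Q_s = 82.1 kg/h ÷ 3600 s/h = 0.0228056 kg/s
t_res = M / Q_s = 7.63 / 0.0228056 = 334.568 s
Geometry in SI: D = 135.9 mm → 0.1359 m, h = 9.60 mm → 0.0096 m
ΔT_a = T_lim − T_in = 324.3 °C − 207.2 °C = 117.1 K
Invert ΔT = ηγ̇²t_res/(ρcp) for γ̇: γ̇_max² = ΔT_a ρ cp / (η t_res) = 117.1·914·1896 / (1294·334.568) = 468.731 s⁻²
Take the square root: γ̇_max = √(468.731) = 21.6502 s⁻¹
N_max = γ̇_max h / (πD) = 21.6502·0.0096/(π·0.1359) = 0.486815 rev/s → ×60 = 29.2089 rpm

value=29.21 rpm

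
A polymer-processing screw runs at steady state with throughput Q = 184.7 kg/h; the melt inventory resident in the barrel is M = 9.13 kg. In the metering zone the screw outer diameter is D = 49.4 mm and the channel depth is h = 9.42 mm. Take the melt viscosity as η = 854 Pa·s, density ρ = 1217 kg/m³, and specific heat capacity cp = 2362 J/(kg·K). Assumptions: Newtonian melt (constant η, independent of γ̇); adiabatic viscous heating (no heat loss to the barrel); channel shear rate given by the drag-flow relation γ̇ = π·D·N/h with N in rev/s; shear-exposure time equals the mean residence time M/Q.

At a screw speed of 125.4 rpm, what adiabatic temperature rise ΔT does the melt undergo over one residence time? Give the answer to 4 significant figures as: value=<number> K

value=62.68 K

Throughput in SI: Q_s = 184.7 kg/h ÷ 3600 s/h = 0.0513056 kg/s
t_res = M / Q_s = 9.13 / 0.0513056 = 177.953 s
Convert to SI: D = 0.0494 m, h = 0.00942 m, N = 125.4/60 = 2.09 rev/s
γ̇ = π·D·N / h = π · 0.0494 · 2.09 / 0.00942 = 34.4328 s⁻¹
Adiabatic rise: ΔT = η γ̇² t_res / (ρ cp) = 854·(34.4328)²·177.953 / (1217·2362) = 62.6813 K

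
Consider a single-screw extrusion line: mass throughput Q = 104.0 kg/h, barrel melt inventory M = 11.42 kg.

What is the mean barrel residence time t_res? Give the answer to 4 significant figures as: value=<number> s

value=395.3 s

Convert throughput: Q = 104.0 kg/h = 104.0/3600 = 0.0288889 kg/s
t_res = M / Q_s = 11.42 ÷ 0.0288889 = 395.308 s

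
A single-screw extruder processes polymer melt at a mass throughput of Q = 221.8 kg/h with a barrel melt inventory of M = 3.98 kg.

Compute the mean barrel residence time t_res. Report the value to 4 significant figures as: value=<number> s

Q_s = Q / 3600 = 221.8 / 3600 = 0.0616111 kg/s
t_res = M / Q_s = 3.98 ÷ 0.0616111 = 64.5987 s

value=64.60 s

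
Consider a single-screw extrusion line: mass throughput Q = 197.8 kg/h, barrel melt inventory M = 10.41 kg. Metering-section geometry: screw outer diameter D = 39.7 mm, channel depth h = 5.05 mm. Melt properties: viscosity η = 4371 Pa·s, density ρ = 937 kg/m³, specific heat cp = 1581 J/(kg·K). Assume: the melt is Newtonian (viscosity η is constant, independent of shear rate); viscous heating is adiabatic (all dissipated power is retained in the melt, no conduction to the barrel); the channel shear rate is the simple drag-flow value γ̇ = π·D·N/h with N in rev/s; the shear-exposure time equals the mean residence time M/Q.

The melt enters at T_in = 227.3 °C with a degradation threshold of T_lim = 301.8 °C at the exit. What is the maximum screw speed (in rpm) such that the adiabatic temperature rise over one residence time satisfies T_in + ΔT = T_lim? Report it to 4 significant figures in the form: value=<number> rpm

Q_s = Q / 3600 = 197.8 / 3600 = 0.0549444 kg/s
Mean residence time: t_res = M/Q_s = 10.41 kg / 0.0549444 kg/s = 189.464 s
Geometry in SI: D = 39.7 mm → 0.0397 m, h = 5.05 mm → 0.00505 m
ΔT_a = T_lim − T_in = 301.8 − 227.3 = 74.5 K
γ̇_max² = ΔT_a·ρ·cp/(η·t_res) = 74.5·937·1581/(4371·189.464) = 133.266 s⁻²
Take the square root: γ̇_max = √(133.266) = 11.5441 s⁻¹
Solve γ̇ = πDN/h for N: N_max = γ̇_max·h/(π·D) = 11.5441 × 0.00505 / (π × 0.0397) = 0.467424 rev/s = 28.0454 rpm

value=28.05 rpm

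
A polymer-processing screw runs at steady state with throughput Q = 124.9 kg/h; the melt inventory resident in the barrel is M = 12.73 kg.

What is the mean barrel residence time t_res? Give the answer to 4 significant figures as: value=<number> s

Q_s = Q / 3600 = 124.9 / 3600 = 0.0346944 kg/s
t_res = M / Q_s = 12.73 ÷ 0.0346944 = 366.918 s

value=366.9 s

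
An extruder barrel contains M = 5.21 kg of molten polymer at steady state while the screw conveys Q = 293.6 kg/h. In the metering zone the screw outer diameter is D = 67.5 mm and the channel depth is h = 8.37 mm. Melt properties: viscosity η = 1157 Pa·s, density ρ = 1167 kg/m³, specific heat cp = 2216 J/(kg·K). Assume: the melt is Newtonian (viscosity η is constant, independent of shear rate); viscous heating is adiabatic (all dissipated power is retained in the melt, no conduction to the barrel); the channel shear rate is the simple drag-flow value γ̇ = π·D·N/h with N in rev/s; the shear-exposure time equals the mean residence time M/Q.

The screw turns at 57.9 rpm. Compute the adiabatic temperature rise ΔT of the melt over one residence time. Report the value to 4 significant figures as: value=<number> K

Throughput in SI: Q_s = 293.6 kg/h ÷ 3600 s/h = 0.0815556 kg/s
t_res = M / Q_s = 5.21 ÷ 0.0815556 = 63.8828 s
D = 67.5 mm = 0.0675 m;  h = 8.37 mm = 0.00837 m;  N = 57.9 rpm / 60 = 0.965 rev/s
γ̇ = π·D·N / h = π · 0.0675 · 0.965 / 0.00837 = 24.4487 s⁻¹
Adiabatic rise: ΔT = η γ̇² t_res / (ρ cp) = 1157·(24.4487)²·63.8828 / (1167·2216) = 17.0839 K

value=17.08 K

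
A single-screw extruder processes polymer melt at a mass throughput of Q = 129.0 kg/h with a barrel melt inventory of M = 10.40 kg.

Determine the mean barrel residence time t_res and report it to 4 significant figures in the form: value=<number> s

value=290.2 s

Convert throughput: Q = 129.0 kg/h = 129.0/3600 = 0.0358333 kg/s
Mean residence time: t_res = M/Q_s = 10.40 kg / 0.0358333 kg/s = 290.233 s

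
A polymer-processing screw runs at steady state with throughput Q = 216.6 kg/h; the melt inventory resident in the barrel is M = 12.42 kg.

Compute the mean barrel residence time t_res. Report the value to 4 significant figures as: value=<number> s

Throughput in SI: Q_s = 216.6 kg/h ÷ 3600 s/h = 0.0601667 kg/s
t_res = M / Q_s = 12.42 ÷ 0.0601667 = 206.427 s

value=206.4 s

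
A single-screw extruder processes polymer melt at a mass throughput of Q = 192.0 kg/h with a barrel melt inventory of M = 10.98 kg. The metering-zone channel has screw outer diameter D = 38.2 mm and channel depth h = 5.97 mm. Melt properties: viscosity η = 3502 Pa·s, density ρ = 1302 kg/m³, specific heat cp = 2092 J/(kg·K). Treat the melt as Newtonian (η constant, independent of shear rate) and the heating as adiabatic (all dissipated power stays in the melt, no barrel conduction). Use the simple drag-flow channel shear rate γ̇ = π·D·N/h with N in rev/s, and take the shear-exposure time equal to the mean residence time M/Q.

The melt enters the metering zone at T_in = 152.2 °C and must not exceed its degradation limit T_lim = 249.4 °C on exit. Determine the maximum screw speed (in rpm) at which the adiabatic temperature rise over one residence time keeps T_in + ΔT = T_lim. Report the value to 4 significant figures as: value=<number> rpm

value=57.20 rpm

Throughput in SI: Q_s = 192.0 kg/h ÷ 3600 s/h = 0.0533333 kg/s
t_res = M / Q_s = 10.98 / 0.0533333 = 205.875 s
D = 38.2 mm = 0.0382 m;  h = 5.97 mm = 0.00597 m
Allowable rise: ΔT_a = T_lim − T_in = 249.4 − 152.2 = 97.2 K
γ̇_max² = ΔT_a·ρ·cp / (η·t_res) = [97.2 × 1302 × 2092] / [3502 × 205.875] = 367.214 s⁻²
γ̇_max = √367.214 = 19.1628 s⁻¹
Solve γ̇ = πDN/h for N: N_max = γ̇_max·h/(π·D) = 19.1628 × 0.00597 / (π × 0.0382) = 0.95328 rev/s = 57.1968 rpm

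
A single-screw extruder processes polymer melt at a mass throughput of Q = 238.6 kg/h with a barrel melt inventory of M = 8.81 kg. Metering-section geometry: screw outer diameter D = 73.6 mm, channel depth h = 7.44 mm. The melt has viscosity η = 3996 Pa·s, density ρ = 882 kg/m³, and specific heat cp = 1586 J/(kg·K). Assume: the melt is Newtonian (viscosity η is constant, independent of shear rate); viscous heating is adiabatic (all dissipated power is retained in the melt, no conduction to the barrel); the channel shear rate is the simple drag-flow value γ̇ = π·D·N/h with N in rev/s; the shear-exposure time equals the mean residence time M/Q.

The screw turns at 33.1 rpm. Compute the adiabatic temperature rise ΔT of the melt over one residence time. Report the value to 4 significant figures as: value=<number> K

value=111.6 K

Q_s = Q / 3600 = 238.6 / 3600 = 0.0662778 kg/s
t_res = M / Q_s = 8.81 ÷ 0.0662778 = 132.925 s
Geometry in metres: D = 73.6 mm → 0.0736 m, h = 7.44 mm → 0.00744 m; screw speed N = 33.1 rpm = 0.551667 rev/s
γ̇ = π D N / h = (π)(0.0736)(0.551667) / 0.00744 = 17.1448 s⁻¹
ΔT = η·γ̇²·t_res / (ρ·cp) = 3996 · (17.1448)² · 132.925 / (882 · 1586) = 111.616 K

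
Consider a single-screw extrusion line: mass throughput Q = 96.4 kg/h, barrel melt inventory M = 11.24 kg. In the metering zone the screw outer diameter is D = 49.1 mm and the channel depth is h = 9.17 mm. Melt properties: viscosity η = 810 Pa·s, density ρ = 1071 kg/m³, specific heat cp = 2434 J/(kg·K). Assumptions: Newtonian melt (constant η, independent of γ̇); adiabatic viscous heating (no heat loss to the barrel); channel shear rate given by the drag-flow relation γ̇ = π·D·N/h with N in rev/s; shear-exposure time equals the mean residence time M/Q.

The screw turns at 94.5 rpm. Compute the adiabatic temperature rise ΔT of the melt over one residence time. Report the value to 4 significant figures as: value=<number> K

value=91.55 K

Convert throughput: Q = 96.4 kg/h = 96.4/3600 = 0.0267778 kg/s
Mean residence time: t_res = M/Q_s = 11.24 kg / 0.0267778 kg/s = 419.751 s
Geometry in metres: D = 49.1 mm → 0.0491 m, h = 9.17 mm → 0.00917 m; screw speed N = 94.5 rpm = 1.575 rev/s
γ̇ = π·D·N / h = π · 0.0491 · 1.575 / 0.00917 = 26.4937 s⁻¹
ΔT = η·γ̇²·t_res/(ρ·cp) = [810 × 26.4937² × 419.751] / [1071 × 2434] = 91.5486 K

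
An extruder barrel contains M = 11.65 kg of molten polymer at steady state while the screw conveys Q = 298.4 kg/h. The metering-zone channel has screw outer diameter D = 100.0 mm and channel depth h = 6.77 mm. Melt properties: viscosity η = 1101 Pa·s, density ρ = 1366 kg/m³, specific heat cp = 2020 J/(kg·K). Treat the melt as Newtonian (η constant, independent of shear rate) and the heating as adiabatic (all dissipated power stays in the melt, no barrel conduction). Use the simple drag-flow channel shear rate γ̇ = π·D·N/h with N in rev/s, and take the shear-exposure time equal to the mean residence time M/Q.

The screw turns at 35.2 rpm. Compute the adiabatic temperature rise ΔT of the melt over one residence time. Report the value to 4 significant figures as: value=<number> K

value=41.56 K

Convert throughput: Q = 298.4 kg/h = 298.4/3600 = 0.0828889 kg/s
Mean residence time: t_res = M/Q_s = 11.65 kg / 0.0828889 kg/s = 140.55 s
Convert to SI: D = 0.1 m, h = 0.00677 m, N = 35.2/60 = 0.586667 rev/s
Shear rate: γ̇ = πDN/h = π·0.1·0.586667/0.00677 = 27.224 s⁻¹
ΔT = η·γ̇²·t_res / (ρ·cp) = 1101 · (27.224)² · 140.55 / (1366 · 2020) = 41.5643 K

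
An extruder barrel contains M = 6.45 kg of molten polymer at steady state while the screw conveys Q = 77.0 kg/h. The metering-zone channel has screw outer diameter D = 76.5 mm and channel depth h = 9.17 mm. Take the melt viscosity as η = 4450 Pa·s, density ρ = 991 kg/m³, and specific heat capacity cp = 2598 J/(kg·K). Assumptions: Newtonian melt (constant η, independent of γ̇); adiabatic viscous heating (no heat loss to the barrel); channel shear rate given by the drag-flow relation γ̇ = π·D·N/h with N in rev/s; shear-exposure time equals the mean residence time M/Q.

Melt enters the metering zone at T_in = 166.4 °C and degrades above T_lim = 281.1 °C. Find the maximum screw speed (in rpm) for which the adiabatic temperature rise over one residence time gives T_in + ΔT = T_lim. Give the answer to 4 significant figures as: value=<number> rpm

Convert throughput: Q = 77.0 kg/h = 77.0/3600 = 0.0213889 kg/s
Mean residence time: t_res = M/Q_s = 6.45 kg / 0.0213889 kg/s = 301.558 s
Convert to metres: D = 0.0765 m, h = 0.00917 m
ΔT_a = T_lim − T_in = 281.1 °C − 166.4 °C = 114.7 K
Invert ΔT = ηγ̇²t_res/(ρcp) for γ̇: γ̇_max² = ΔT_a ρ cp / (η t_res) = 114.7·991·2598 / (4450·301.558) = 220.062 s⁻²
γ̇_max = √220.062 = 14.8345 s⁻¹
Solve γ̇ = πDN/h for N: N_max = γ̇_max·h/(π·D) = 14.8345 × 0.00917 / (π × 0.0765) = 0.566018 rev/s = 33.9611 rpm

value=33.96 rpm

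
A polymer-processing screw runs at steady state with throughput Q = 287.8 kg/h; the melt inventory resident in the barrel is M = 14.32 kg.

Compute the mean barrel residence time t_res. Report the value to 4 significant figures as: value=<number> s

Throughput in SI: Q_s = 287.8 kg/h ÷ 3600 s/h = 0.0799444 kg/s
Mean residence time: t_res = M/Q_s = 14.32 kg / 0.0799444 kg/s = 179.124 s

value=179.1 s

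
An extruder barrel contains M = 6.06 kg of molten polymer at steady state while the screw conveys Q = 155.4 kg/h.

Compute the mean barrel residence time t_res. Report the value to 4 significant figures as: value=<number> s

Convert throughput: Q = 155.4 kg/h = 155.4/3600 = 0.0431667 kg/s
t_res = M / Q_s = 6.06 / 0.0431667 = 140.386 s

value=140.4 s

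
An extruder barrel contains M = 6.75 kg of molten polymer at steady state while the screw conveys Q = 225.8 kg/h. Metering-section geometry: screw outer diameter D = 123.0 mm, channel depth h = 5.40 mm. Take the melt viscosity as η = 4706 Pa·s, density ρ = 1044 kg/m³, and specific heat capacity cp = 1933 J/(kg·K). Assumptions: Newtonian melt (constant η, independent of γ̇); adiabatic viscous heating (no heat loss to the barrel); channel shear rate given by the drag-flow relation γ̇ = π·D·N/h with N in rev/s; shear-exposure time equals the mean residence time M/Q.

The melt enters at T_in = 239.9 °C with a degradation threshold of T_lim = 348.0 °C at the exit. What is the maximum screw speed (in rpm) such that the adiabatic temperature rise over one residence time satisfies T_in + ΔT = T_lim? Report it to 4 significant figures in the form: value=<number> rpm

value=17.40 rpm

Throughput in SI: Q_s = 225.8 kg/h ÷ 3600 s/h = 0.0627222 kg/s
Mean residence time: t_res = M/Q_s = 6.75 kg / 0.0627222 kg/s = 107.617 s
Convert to metres: D = 0.123 m, h = 0.0054 m
ΔT_a = T_lim − T_in = 348.0 − 239.9 = 108.1 K
γ̇_max² = ΔT_a·ρ·cp / (η·t_res) = [108.1 × 1044 × 1933] / [4706 × 107.617] = 430.749 s⁻²
γ̇_max = √430.749 = 20.7545 s⁻¹
N_max = γ̇_max·h / (π·D) = 20.7545 · 0.0054 / (π · 0.123) = 0.290035 rev/s = 17.4021 rpm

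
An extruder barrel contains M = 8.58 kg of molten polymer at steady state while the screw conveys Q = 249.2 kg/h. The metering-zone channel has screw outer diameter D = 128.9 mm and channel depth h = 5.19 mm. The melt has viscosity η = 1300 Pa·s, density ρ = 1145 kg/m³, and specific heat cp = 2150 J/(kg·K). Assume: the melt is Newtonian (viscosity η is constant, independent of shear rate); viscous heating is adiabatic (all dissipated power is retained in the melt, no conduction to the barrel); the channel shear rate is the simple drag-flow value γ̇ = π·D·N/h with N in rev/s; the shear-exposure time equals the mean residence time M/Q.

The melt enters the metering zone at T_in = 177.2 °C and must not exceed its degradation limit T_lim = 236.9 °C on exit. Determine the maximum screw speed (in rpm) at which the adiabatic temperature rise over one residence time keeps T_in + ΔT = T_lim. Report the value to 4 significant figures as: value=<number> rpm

value=23.22 rpm

Q_s = Q / 3600 = 249.2 / 3600 = 0.0692222 kg/s
t_res = M / Q_s = 8.58 / 0.0692222 = 123.949 s
D = 128.9 mm = 0.1289 m;  h = 5.19 mm = 0.00519 m
Allowable rise: ΔT_a = T_lim − T_in = 236.9 − 177.2 = 59.7 K
γ̇_max² = ΔT_a·ρ·cp / (η·t_res) = [59.7 × 1145 × 2150] / [1300 × 123.949] = 912.081 s⁻²
γ̇_max = √912.081 = 30.2007 s⁻¹
N_max = γ̇_max·h / (π·D) = 30.2007 · 0.00519 / (π · 0.1289) = 0.387063 rev/s = 23.2238 rpm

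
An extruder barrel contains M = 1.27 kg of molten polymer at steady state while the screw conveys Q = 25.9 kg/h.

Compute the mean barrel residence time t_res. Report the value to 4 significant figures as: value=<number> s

value=176.5 s

Convert throughput: Q = 25.9 kg/h = 25.9/3600 = 0.00719444 kg/s
Mean residence time: t_res = M/Q_s = 1.27 kg / 0.00719444 kg/s = 176.525 s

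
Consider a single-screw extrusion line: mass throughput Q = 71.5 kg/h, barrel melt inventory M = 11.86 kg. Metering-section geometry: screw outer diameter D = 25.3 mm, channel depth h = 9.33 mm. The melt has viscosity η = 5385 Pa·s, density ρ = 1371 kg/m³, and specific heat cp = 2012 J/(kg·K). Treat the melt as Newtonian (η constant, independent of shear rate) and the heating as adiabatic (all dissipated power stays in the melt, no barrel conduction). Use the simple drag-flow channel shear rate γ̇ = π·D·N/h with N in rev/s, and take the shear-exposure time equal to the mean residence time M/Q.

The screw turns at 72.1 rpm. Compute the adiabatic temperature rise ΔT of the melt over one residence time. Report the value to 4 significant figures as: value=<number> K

value=122.2 K

Throughput in SI: Q_s = 71.5 kg/h ÷ 3600 s/h = 0.0198611 kg/s
t_res = M / Q_s = 11.86 ÷ 0.0198611 = 597.147 s
Convert to SI: D = 0.0253 m, h = 0.00933 m, N = 72.1/60 = 1.20167 rev/s
γ̇ = π D N / h = (π)(0.0253)(1.20167) / 0.00933 = 10.237 s⁻¹
Adiabatic rise: ΔT = η γ̇² t_res / (ρ cp) = 5385·(10.237)²·597.147 / (1371·2012) = 122.165 K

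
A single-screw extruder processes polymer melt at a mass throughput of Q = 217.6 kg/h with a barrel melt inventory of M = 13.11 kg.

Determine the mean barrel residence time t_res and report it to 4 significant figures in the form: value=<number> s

value=216.9 s

Convert throughput: Q = 217.6 kg/h = 217.6/3600 = 0.0604444 kg/s
t_res = M / Q_s = 13.11 ÷ 0.0604444 = 216.893 s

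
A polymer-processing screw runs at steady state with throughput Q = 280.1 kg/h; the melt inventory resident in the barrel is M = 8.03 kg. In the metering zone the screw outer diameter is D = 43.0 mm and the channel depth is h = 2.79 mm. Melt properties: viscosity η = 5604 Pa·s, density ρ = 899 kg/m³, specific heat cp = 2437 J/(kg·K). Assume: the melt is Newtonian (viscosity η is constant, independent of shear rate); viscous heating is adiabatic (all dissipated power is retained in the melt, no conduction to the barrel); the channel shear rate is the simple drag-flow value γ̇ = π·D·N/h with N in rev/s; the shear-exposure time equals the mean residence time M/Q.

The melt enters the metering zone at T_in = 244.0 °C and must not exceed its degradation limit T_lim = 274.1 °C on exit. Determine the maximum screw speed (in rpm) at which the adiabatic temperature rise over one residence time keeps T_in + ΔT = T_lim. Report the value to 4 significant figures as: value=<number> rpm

Convert throughput: Q = 280.1 kg/h = 280.1/3600 = 0.0778056 kg/s
t_res = M / Q_s = 8.03 ÷ 0.0778056 = 103.206 s
Geometry in SI: D = 43.0 mm → 0.043 m, h = 2.79 mm → 0.00279 m
ΔT_a = T_lim − T_in = 274.1 − 244.0 = 30.1 K
Invert ΔT = ηγ̇²t_res/(ρcp) for γ̇: γ̇_max² = ΔT_a ρ cp / (η t_res) = 30.1·899·2437 / (5604·103.206) = 114.019 s⁻²
γ̇_max = √114.019 = 10.678 s⁻¹
Solve γ̇ = πDN/h for N: N_max = γ̇_max·h/(π·D) = 10.678 × 0.00279 / (π × 0.043) = 0.220534 rev/s = 13.232 rpm

value=13.23 rpm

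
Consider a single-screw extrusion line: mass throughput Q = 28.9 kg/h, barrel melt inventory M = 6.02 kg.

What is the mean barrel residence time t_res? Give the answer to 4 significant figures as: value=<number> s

value=749.9 s

Throughput in SI: Q_s = 28.9 kg/h ÷ 3600 s/h = 0.00802778 kg/s
Mean residence time: t_res = M/Q_s = 6.02 kg / 0.00802778 kg/s = 749.896 s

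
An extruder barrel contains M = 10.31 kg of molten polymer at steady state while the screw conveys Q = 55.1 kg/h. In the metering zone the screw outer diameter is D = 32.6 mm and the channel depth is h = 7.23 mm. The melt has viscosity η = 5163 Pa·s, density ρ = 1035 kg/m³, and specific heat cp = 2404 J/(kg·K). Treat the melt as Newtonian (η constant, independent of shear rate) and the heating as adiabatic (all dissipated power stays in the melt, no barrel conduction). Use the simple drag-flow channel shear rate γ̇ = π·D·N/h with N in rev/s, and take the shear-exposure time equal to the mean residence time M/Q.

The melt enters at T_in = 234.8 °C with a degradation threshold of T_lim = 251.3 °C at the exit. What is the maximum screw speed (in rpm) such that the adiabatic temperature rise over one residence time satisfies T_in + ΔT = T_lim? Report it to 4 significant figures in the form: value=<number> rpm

value=14.55 rpm

Convert throughput: Q = 55.1 kg/h = 55.1/3600 = 0.0153056 kg/s
t_res = M / Q_s = 10.31 / 0.0153056 = 673.612 s
D = 32.6 mm = 0.0326 m;  h = 7.23 mm = 0.00723 m
ΔT_a = T_lim − T_in = 251.3 °C − 234.8 °C = 16.5 K
γ̇_max² = ΔT_a·ρ·cp / (η·t_res) = [16.5 × 1035 × 2404] / [5163 × 673.612] = 11.8045 s⁻²
γ̇_max = sqrt(11.8045) = 3.43577 s⁻¹
N_max = γ̇_max·h / (π·D) = 3.43577 · 0.00723 / (π · 0.0326) = 0.242546 rev/s = 14.5528 rpm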